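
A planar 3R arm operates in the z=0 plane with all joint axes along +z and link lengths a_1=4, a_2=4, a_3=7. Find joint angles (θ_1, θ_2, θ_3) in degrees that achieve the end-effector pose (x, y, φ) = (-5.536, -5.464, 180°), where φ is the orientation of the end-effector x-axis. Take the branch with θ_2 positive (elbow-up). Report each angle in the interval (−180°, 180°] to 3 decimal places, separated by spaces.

-120.002 90.003 -150.001

wrist centre = target − a_3·(cos φ, sin φ) = (1.4640, -5.4640)
cos θ_2 = (31.9986−4²−4²)/(2·4·4) = -0.0000; θ_2 = 90.0025° (elbow-up)
β = atan2(-5.4640,1.4640) = -75.0007°; ψ = atan2(4.0000,3.9998) = 45.0013°
θ_1 = β − ψ = -120.0020°
θ_3 = φ − θ_1 − θ_2 = -150.0005° (wrapped to (-180°,180°])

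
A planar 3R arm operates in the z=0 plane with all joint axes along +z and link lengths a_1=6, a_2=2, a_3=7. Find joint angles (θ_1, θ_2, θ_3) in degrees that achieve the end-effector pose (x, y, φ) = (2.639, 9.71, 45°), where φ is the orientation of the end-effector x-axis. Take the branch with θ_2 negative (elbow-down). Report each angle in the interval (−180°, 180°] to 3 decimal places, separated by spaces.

wrist centre = target − a_3·(cos φ, sin φ) = (-2.3107, 4.7603)
cos θ_2 = (27.9996−6²−2²)/(2·6·2) = -0.5000; θ_2 = -120.0012° (elbow-down)
β = atan2(4.7603,-2.3107) = 115.8931°; ψ = atan2(-1.7320,5.0000) = -19.1065°
θ_1 = β − ψ = 134.9996°
θ_3 = φ − θ_1 − θ_2 = 30.0016° (wrapped to (-180°,180°])

135.000 -120.001 30.002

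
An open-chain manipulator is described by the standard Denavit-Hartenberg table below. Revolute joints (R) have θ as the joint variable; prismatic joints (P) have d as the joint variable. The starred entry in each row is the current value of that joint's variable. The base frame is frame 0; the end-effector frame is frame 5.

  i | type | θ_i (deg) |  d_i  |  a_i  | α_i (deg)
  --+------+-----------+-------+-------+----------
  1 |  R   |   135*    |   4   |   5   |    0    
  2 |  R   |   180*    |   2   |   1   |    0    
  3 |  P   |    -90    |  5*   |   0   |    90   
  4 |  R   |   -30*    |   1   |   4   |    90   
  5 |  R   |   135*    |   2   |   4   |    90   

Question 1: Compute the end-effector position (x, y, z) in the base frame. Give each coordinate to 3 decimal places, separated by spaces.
after link 1: o_1 = (-3.5355, 3.5355, 4.0000)
after link 2: o_2 = (-2.8284, 2.8284, 6.0000)
after link 3: o_3 = (-2.8284, 2.8284, 11.0000)
after link 4: o_4 = (-5.9850, 1.0860, 9.0000)
after link 5: o_5 = (-5.5459, 5.5252, 8.6822)

-5.546 5.525 8.682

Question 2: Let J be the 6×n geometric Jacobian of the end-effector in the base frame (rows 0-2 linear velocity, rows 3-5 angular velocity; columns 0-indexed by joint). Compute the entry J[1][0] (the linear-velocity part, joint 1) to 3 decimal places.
axis z_0 = ẑ; lever o_n−o_0 = (-5.5459,5.5252,8.6822)
cross product → J_v[:, 0] = (-5.5252,-5.5459,0.0000)
J_ω[:, 0] = z_0
entry J[1][0] = -5.5459

-5.546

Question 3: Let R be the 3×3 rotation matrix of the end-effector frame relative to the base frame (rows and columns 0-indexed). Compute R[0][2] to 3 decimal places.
End-effector z-axis (col 2 of R) = (-0.9330,0.0670,-0.3536)
R[0][2] = -0.9330

-0.933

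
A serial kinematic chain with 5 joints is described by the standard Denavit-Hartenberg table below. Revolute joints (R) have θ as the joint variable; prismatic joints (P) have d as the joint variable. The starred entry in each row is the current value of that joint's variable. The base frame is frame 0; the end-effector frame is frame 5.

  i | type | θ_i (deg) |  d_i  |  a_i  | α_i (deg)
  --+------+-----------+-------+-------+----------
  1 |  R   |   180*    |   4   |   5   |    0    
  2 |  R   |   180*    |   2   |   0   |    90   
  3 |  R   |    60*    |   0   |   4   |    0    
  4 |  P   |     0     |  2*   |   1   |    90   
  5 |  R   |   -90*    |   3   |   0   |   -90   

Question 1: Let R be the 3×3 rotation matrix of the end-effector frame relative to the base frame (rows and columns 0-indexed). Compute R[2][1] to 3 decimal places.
End-effector y-axis (col 1 of R) = (-0.8660,0.0000,0.5000)
R[2][1] = 0.5000

0.500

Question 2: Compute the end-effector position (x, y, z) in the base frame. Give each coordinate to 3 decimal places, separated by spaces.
after link 1: o_1 = (-5.0000, 0.0000, 4.0000)
after link 2: o_2 = (-5.0000, 0.0000, 6.0000)
after link 3: o_3 = (-3.0000, 0.0000, 9.4641)
after link 4: o_4 = (-2.5000, -2.0000, 10.3301)
after link 5: o_5 = (0.0981, -2.0000, 8.8301)

0.098 -2.000 8.830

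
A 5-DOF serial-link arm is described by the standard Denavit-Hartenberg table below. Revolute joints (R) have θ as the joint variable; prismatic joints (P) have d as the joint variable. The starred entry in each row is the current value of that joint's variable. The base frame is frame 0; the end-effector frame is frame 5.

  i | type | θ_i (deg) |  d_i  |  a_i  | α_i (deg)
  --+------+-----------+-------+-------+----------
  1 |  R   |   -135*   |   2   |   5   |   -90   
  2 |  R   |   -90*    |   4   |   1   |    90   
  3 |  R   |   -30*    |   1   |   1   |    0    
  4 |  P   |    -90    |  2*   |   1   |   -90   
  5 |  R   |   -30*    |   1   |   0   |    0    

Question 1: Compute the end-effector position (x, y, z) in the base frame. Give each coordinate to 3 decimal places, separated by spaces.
0.095 -2.923 4.232

after link 1: o_1 = (-3.5355, -3.5355, 2.0000)
after link 2: o_2 = (-0.7071, -6.3640, 3.0000)
after link 3: o_3 = (-0.3536, -5.3033, 3.8660)
after link 4: o_4 = (0.4483, -3.2767, 3.3660)
after link 5: o_5 = (0.0947, -2.9232, 4.2321)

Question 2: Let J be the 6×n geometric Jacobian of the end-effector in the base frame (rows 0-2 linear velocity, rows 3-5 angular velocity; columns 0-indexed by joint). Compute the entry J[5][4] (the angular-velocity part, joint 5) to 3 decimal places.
axis z_4 = (-0.3536,0.3536,0.8660); lever o_n−o_4 = (-0.3536,0.3536,0.8660)
cross product → J_v[:, 4] = (0.0000,-0.0000,0.0000)
J_ω[:, 4] = z_4
entry J[5][4] = 0.8660

0.866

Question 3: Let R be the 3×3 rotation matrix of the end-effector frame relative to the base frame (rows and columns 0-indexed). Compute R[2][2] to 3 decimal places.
End-effector z-axis (col 2 of R) = (-0.3536,0.3536,0.8660)
R[2][2] = 0.8660

0.866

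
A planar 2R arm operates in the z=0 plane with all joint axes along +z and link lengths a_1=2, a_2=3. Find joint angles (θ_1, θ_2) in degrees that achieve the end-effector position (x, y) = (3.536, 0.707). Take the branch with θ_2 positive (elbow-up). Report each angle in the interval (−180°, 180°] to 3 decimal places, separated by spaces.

-44.993 89.985

cos θ_2 = (13.0031−2²−3²)/(2·2·3) = 0.0003; θ_2 = 89.9850° (elbow-up)
β = atan2(0.7070,3.5360) = 11.3068°; ψ = atan2(3.0000,2.0008) = 56.2995°
θ_1 = β − ψ = -44.9927°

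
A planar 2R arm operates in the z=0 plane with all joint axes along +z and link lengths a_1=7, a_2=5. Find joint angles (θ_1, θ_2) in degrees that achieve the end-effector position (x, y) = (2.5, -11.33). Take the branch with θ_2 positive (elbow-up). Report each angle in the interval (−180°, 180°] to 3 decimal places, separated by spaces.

-90.002 30.005

cos θ_2 = (134.6189−7²−5²)/(2·7·5) = 0.8660; θ_2 = 30.0047° (elbow-up)
β = atan2(-11.3300,2.5000) = -77.5569°; ψ = atan2(2.5004,11.3299) = 12.4449°
θ_1 = β − ψ = -90.0018°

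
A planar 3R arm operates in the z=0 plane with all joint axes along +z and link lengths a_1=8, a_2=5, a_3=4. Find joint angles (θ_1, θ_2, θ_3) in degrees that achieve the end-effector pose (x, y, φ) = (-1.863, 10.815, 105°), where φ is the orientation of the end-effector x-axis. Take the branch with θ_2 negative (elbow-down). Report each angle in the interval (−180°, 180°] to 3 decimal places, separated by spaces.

135.003 -119.995 89.992

wrist centre = target − a_3·(cos φ, sin φ) = (-0.8277, 6.9513)
cos θ_2 = (49.0057−8²−5²)/(2·8·5) = -0.4999; θ_2 = -119.9953° (elbow-down)
β = atan2(6.9513,-0.8277) = 96.7905°; ψ = atan2(-4.3303,5.5004) = -38.2127°
θ_1 = β − ψ = 135.0032°
θ_3 = φ − θ_1 − θ_2 = 89.9921° (wrapped to (-180°,180°])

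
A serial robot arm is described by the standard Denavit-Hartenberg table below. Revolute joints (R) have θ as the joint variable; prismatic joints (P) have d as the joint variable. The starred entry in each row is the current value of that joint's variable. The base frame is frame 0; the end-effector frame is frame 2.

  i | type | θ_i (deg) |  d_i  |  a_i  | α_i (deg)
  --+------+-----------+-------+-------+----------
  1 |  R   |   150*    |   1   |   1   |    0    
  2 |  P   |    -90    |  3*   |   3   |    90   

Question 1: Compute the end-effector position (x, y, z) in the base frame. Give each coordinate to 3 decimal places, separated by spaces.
after link 1: o_1 = (-0.8660, 0.5000, 1.0000)
after link 2: o_2 = (0.6340, 3.0981, 4.0000)

0.634 3.098 4.000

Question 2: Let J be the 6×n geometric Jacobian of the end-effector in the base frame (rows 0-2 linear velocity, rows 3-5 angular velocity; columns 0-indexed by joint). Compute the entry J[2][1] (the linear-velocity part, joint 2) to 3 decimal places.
1.000

prismatic axis z_1 = (0.0000,0.0000,1.0000)
J_v[:, 1] = z_1; J_ω[:, 1] = (0,0,0)
entry J[2][1] = 1.0000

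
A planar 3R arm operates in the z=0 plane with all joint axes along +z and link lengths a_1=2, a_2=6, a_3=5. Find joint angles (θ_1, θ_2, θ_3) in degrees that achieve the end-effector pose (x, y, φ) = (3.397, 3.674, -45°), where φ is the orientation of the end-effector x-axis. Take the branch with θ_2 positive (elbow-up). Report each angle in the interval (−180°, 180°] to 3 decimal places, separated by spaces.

44.991 60.009 -150.001

wrist centre = target − a_3·(cos φ, sin φ) = (-0.1385, 7.2095)
cos θ_2 = (51.9966−2²−6²)/(2·2·6) = 0.4999; θ_2 = 60.0095° (elbow-up)
β = atan2(7.2095,-0.1385) = 91.1008°; ψ = atan2(5.1966,4.9991) = 46.1097°
θ_1 = β − ψ = 44.9911°
θ_3 = φ − θ_1 − θ_2 = -150.0005° (wrapped to (-180°,180°])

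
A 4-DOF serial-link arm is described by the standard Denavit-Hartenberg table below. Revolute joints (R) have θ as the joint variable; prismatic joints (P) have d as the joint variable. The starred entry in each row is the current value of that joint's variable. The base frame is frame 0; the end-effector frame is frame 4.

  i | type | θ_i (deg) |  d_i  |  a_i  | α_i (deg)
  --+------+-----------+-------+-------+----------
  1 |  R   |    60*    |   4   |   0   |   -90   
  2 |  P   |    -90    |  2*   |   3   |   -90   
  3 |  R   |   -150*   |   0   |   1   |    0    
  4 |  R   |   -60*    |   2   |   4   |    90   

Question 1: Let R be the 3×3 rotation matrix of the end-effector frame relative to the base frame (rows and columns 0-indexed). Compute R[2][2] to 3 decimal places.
End-effector z-axis (col 2 of R) = (0.7500,-0.4330,0.5000)
R[2][2] = 0.5000

0.500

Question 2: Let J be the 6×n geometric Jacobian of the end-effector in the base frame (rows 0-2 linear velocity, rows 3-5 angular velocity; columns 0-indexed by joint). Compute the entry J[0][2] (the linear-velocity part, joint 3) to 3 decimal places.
-3.750

axis z_2 = (0.5000,0.8660,-0.0000); lever o_n−o_2 = (2.2990,0.9821,-4.3301)
cross product → J_v[:, 2] = (-3.7500,2.1651,-1.5000)
J_ω[:, 2] = z_2
entry J[0][2] = -3.7500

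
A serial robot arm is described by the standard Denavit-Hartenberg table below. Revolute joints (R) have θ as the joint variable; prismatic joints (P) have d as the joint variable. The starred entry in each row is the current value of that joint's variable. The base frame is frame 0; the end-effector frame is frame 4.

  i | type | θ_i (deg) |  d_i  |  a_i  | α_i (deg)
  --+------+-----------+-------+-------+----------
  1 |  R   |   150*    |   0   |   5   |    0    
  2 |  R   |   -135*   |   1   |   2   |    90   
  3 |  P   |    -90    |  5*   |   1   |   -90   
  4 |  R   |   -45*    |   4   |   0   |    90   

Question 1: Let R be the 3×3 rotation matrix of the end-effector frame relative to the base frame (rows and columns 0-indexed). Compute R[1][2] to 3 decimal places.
-0.683

End-effector z-axis (col 2 of R) = (0.1830,-0.6830,0.7071)
R[1][2] = -0.6830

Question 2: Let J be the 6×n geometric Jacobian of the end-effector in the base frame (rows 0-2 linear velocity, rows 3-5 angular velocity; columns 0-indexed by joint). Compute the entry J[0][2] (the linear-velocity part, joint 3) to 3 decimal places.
0.259

prismatic axis z_2 = (0.2588,-0.9659,0.0000)
J_v[:, 2] = z_2; J_ω[:, 2] = (0,0,0)
entry J[0][2] = 0.2588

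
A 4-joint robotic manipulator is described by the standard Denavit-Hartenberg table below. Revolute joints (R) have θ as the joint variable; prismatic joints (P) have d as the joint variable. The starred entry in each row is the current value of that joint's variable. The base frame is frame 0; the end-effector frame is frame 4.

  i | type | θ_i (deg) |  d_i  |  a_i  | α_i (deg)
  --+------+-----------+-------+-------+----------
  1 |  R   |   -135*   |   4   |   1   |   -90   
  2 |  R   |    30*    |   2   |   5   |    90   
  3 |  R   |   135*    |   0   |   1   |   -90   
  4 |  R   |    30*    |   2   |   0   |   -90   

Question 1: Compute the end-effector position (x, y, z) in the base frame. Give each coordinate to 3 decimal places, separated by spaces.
after link 1: o_1 = (-0.7071, -0.7071, 4.0000)
after link 2: o_2 = (-2.3548, -5.1832, 1.5000)
after link 3: o_3 = (-1.4217, -5.2502, 1.8536)
after link 4: o_4 = (-1.5557, -3.3841, 2.5607)

-1.556 -3.384 2.561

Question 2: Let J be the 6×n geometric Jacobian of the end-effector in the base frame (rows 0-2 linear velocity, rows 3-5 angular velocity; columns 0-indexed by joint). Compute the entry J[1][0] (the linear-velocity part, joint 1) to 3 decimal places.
axis z_0 = ẑ; lever o_n−o_0 = (-1.5557,-3.3841,2.5607)
cross product → J_v[:, 0] = (3.3841,-1.5557,0.0000)
J_ω[:, 0] = z_0
entry J[1][0] = -1.5557

-1.556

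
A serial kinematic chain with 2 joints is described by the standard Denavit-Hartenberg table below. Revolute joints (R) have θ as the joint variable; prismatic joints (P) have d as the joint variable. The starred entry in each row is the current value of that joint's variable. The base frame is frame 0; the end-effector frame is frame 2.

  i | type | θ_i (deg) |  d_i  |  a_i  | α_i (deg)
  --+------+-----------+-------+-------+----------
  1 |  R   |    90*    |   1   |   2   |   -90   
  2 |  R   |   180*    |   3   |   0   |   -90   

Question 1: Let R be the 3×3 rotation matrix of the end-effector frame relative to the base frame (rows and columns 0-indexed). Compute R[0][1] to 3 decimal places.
End-effector y-axis (col 1 of R) = (1.0000,-0.0000,0.0000)
R[0][1] = 1.0000

1.000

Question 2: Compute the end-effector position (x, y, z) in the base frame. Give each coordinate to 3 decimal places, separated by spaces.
after link 1: o_1 = (0.0000, 2.0000, 1.0000)
after link 2: o_2 = (-3.0000, 2.0000, 1.0000)

-3.000 2.000 1.000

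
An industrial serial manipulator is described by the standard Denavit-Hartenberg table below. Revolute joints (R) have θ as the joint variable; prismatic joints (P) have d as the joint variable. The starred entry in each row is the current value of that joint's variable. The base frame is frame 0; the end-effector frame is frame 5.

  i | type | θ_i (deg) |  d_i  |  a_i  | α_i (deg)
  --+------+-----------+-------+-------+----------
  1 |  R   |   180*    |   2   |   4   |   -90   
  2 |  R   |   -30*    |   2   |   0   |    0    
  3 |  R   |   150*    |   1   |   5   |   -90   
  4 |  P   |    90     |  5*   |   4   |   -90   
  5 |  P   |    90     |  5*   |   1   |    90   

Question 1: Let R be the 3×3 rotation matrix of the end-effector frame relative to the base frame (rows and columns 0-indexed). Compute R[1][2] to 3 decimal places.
1.000

End-effector z-axis (col 2 of R) = (0.0000,1.0000,0.0000)
R[1][2] = 1.0000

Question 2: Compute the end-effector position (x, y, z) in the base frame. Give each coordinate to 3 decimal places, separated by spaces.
after link 1: o_1 = (-4.0000, 0.0000, 2.0000)
after link 2: o_2 = (-4.0000, -2.0000, 2.0000)
after link 3: o_3 = (-1.5000, -3.0000, -2.3301)
after link 4: o_4 = (2.8301, 1.0000, 0.1699)
after link 5: o_5 = (-0.5359, 1.0000, 4.0000)

-0.536 1.000 4.000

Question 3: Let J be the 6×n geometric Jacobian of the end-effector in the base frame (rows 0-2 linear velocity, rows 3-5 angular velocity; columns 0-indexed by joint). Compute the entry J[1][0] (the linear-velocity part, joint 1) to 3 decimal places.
-0.536

axis z_0 = ẑ; lever o_n−o_0 = (-0.5359,1.0000,4.0000)
cross product → J_v[:, 0] = (-1.0000,-0.5359,0.0000)
J_ω[:, 0] = z_0
entry J[1][0] = -0.5359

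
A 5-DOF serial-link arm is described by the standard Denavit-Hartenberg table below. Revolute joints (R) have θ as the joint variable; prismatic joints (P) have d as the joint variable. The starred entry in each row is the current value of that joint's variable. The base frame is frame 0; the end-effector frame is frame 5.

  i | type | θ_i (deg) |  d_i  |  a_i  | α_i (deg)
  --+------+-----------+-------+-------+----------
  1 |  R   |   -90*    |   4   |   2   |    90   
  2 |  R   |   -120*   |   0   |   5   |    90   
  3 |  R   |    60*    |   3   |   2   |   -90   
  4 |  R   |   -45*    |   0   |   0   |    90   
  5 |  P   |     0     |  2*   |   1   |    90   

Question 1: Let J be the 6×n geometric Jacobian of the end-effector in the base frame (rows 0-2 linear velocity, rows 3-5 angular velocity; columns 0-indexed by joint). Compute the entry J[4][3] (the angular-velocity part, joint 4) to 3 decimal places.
-0.433

axis z_3 = (-0.5000,-0.4330,0.7500); lever o_n−o_3 = (0.6124,1.6603,1.3668)
cross product → J_v[:, 3] = (-1.8371,1.1427,-0.5650)
J_ω[:, 3] = z_3
entry J[4][3] = -0.4330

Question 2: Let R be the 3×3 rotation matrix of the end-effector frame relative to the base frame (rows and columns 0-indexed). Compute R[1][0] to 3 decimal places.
0.789

End-effector x-axis (col 0 of R) = (-0.6124,0.7891,0.0474)
R[1][0] = 0.7891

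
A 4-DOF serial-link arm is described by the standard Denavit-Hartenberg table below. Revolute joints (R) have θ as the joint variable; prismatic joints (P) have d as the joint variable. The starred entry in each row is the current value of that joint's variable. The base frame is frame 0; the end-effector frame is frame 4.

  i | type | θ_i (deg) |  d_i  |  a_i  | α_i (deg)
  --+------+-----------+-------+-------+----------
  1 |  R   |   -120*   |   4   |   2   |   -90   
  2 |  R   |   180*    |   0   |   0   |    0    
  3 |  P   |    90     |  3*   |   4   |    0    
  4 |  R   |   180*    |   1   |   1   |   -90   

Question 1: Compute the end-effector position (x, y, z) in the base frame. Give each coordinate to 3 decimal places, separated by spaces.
after link 1: o_1 = (-1.0000, -1.7321, 4.0000)
after link 2: o_2 = (-1.0000, -1.7321, 4.0000)
after link 3: o_3 = (1.5981, -3.2321, 8.0000)
after link 4: o_4 = (2.4641, -3.7321, 7.0000)

2.464 -3.732 7.000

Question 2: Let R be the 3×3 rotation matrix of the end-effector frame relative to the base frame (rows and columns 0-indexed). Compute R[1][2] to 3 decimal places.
End-effector z-axis (col 2 of R) = (0.5000,0.8660,-0.0000)
R[1][2] = 0.8660

0.866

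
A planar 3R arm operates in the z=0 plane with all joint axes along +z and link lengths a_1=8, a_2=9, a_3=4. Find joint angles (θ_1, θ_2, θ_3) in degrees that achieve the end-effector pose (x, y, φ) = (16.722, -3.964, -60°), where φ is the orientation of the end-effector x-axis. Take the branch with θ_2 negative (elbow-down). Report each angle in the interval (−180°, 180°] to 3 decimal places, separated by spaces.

wrist centre = target − a_3·(cos φ, sin φ) = (14.7220, -0.4999)
cos θ_2 = (216.9872−8²−9²)/(2·8·9) = 0.4999; θ_2 = -60.0059° (elbow-down)
β = atan2(-0.4999,14.7220) = -1.9448°; ψ = atan2(-7.7947,12.4992) = -31.9483°
θ_1 = β − ψ = 30.0035°
θ_3 = φ − θ_1 − θ_2 = -29.9976° (wrapped to (-180°,180°])

30.004 -60.006 -29.998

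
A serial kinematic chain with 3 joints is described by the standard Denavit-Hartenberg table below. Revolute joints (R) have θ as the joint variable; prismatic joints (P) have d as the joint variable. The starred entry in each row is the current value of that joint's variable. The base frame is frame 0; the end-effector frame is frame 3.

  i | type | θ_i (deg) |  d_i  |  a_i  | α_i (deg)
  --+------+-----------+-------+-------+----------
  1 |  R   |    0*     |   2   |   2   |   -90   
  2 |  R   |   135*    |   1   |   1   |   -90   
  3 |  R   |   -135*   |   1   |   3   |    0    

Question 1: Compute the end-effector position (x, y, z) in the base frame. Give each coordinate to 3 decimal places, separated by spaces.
2.086 3.121 3.500

after link 1: o_1 = (2.0000, 0.0000, 2.0000)
after link 2: o_2 = (1.2929, 1.0000, 1.2929)
after link 3: o_3 = (2.0858, 3.1213, 3.5000)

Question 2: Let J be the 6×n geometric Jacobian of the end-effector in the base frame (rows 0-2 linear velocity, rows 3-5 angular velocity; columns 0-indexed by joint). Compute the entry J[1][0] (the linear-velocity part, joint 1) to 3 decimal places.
2.086

axis z_0 = ẑ; lever o_n−o_0 = (2.0858,3.1213,3.5000)
cross product → J_v[:, 0] = (-3.1213,2.0858,0.0000)
J_ω[:, 0] = z_0
entry J[1][0] = 2.0858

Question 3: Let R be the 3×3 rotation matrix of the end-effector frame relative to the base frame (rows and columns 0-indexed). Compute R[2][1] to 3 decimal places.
-0.500

End-effector y-axis (col 1 of R) = (-0.5000,0.7071,-0.5000)
R[2][1] = -0.5000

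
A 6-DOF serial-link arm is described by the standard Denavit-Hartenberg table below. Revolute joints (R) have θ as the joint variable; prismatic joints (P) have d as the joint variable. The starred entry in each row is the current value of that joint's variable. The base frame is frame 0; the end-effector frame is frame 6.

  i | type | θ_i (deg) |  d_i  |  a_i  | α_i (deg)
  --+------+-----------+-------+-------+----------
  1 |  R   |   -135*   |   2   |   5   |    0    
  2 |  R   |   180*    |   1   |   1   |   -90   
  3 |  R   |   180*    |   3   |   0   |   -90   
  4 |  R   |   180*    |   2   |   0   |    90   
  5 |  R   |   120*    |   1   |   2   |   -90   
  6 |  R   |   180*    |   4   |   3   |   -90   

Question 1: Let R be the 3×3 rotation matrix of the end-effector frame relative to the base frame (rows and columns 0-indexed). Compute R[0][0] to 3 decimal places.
End-effector x-axis (col 0 of R) = (0.3536,0.3536,-0.8660)
R[0][0] = 0.3536

0.354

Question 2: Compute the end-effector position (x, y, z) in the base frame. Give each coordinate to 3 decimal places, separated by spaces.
after link 1: o_1 = (-3.5355, -3.5355, 2.0000)
after link 2: o_2 = (-2.8284, -2.8284, 3.0000)
after link 3: o_3 = (-4.9497, -0.7071, 3.0000)
after link 4: o_4 = (-4.9497, -0.7071, 5.0000)
after link 5: o_5 = (-4.9497, -2.1213, 6.7321)
after link 6: o_6 = (-6.3386, -3.5101, 2.1340)

-6.339 -3.510 2.134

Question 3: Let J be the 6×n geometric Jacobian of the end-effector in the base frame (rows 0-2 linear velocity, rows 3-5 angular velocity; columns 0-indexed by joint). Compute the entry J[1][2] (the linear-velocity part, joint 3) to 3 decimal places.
axis z_2 = (-0.7071,0.7071,0.0000); lever o_n−o_2 = (-3.5101,-0.6817,-0.8660)
cross product → J_v[:, 2] = (-0.6124,-0.6124,2.9641)
J_ω[:, 2] = z_2
entry J[1][2] = -0.6124

-0.612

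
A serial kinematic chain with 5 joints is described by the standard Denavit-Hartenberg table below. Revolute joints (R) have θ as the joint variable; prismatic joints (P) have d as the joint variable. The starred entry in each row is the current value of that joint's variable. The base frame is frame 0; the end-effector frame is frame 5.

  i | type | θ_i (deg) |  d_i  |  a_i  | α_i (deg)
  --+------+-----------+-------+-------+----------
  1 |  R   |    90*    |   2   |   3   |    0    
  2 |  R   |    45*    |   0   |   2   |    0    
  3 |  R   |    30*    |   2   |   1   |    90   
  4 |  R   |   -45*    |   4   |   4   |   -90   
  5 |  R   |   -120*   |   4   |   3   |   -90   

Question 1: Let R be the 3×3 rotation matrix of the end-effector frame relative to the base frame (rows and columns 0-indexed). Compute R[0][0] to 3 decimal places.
End-effector x-axis (col 0 of R) = (0.5657,0.7450,0.3536)
R[0][0] = 0.5657

0.566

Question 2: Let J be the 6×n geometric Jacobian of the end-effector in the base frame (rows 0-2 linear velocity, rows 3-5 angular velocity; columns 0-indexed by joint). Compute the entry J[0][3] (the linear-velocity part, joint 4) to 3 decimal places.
axis z_3 = (0.2588,0.9659,0.0000); lever o_n−o_3 = (-2.7319,7.5628,1.0607)
cross product → J_v[:, 3] = (1.0245,-0.2745,4.5962)
J_ω[:, 3] = z_3
entry J[0][3] = 1.0245

1.025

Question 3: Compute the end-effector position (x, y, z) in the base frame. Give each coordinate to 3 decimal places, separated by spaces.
-5.112 12.236 5.061

after link 1: o_1 = (0.0000, 3.0000, 2.0000)
after link 2: o_2 = (-1.4142, 4.4142, 2.0000)
after link 3: o_3 = (-2.3801, 4.6730, 4.0000)
after link 4: o_4 = (-4.0769, 9.2688, 1.1716)
after link 5: o_5 = (-5.1120, 12.2359, 5.0607)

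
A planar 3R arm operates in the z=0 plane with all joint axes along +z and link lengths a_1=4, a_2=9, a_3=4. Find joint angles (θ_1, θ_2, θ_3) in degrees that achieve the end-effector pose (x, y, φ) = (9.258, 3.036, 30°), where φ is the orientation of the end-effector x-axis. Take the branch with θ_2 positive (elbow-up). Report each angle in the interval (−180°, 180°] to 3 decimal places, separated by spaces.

-120.007 150.006 0.001

wrist centre = target − a_3·(cos φ, sin φ) = (5.7939, 1.0360)
cos θ_2 = (34.6426−4²−9²)/(2·4·9) = -0.8661; θ_2 = 150.0058° (elbow-up)
β = atan2(1.0360,5.7939) = 10.1379°; ψ = atan2(4.4992,-3.7947) = 130.1446°
θ_1 = β − ψ = -120.0067°
θ_3 = φ − θ_1 − θ_2 = 0.0010° (wrapped to (-180°,180°])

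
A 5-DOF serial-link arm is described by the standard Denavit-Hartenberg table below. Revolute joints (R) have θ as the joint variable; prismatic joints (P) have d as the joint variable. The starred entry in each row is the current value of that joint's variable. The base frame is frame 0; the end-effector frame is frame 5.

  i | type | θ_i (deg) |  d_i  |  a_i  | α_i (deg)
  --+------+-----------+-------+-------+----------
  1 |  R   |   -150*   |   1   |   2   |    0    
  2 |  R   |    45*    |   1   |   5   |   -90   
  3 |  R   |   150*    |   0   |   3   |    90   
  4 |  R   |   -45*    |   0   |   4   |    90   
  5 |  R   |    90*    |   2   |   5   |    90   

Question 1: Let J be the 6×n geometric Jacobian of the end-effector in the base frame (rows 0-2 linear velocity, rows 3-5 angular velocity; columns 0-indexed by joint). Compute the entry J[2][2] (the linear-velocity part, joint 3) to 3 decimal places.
axis z_2 = (0.9659,-0.2588,0.0000); lever o_n−o_2 = (-3.7557,2.3758,-6.5372)
cross product → J_v[:, 2] = (1.6920,6.3145,1.3228)
J_ω[:, 2] = z_2
entry J[2][2] = 1.3228

1.323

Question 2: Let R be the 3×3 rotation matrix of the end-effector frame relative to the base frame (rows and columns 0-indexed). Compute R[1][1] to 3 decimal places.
-0.408

End-effector y-axis (col 1 of R) = (-0.8415,-0.4085,0.3536)
R[1][1] = -0.4085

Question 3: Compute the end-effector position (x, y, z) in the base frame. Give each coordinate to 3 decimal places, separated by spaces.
after link 1: o_1 = (-1.7321, -1.0000, 1.0000)
after link 2: o_2 = (-3.0261, -5.8296, 2.0000)
after link 3: o_3 = (-2.3537, -3.3201, 0.5000)
after link 4: o_4 = (-4.4518, -0.2220, -0.9142)
after link 5: o_5 = (-6.7819, -3.4538, -4.5372)

-6.782 -3.454 -4.537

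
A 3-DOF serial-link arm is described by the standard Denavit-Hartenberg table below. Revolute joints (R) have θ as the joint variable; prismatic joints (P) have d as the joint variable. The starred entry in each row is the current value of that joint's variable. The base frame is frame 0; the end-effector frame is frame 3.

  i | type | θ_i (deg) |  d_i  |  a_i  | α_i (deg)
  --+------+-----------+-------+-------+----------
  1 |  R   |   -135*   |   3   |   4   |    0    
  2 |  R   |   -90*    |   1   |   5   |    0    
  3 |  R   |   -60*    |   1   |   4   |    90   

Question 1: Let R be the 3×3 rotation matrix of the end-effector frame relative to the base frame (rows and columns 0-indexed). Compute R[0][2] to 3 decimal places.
0.966

End-effector z-axis (col 2 of R) = (0.9659,-0.2588,0.0000)
R[0][2] = 0.9659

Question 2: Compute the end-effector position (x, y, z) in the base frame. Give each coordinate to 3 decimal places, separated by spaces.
after link 1: o_1 = (-2.8284, -2.8284, 3.0000)
after link 2: o_2 = (-6.3640, 0.7071, 4.0000)
after link 3: o_3 = (-5.3287, 4.5708, 5.0000)

-5.329 4.571 5.000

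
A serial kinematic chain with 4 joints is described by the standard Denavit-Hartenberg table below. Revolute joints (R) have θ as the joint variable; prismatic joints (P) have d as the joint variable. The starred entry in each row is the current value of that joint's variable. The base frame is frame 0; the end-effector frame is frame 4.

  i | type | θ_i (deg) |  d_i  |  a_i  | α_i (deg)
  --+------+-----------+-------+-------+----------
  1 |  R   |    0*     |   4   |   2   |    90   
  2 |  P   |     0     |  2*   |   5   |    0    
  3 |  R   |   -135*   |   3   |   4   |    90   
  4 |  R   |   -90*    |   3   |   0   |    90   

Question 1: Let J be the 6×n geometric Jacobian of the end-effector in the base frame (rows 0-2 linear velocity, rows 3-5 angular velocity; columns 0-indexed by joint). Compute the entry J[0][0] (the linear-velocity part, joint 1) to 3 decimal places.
5.000

axis z_0 = ẑ; lever o_n−o_0 = (2.0503,-5.0000,3.2929)
cross product → J_v[:, 0] = (5.0000,2.0503,-0.0000)
J_ω[:, 0] = z_0
entry J[0][0] = 5.0000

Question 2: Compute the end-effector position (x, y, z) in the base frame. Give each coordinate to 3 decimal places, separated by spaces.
2.050 -5.000 3.293

after link 1: o_1 = (2.0000, 0.0000, 4.0000)
after link 2: o_2 = (7.0000, -2.0000, 4.0000)
after link 3: o_3 = (4.1716, -5.0000, 1.1716)
after link 4: o_4 = (2.0503, -5.0000, 3.2929)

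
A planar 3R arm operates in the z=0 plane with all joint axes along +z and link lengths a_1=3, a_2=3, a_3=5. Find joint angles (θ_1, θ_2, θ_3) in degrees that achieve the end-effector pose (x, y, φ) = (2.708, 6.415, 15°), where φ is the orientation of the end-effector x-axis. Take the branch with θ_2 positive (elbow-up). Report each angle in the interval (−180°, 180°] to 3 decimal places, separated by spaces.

89.998 45.013 -120.011

wrist centre = target − a_3·(cos φ, sin φ) = (-2.1216, 5.1209)
cos θ_2 = (30.7250−3²−3²)/(2·3·3) = 0.7069; θ_2 = 45.0133° (elbow-up)
β = atan2(5.1209,-2.1216) = 112.5046°; ψ = atan2(2.1218,5.1208) = 22.5066°
θ_1 = β − ψ = 89.9980°
θ_3 = φ − θ_1 − θ_2 = -120.0112° (wrapped to (-180°,180°])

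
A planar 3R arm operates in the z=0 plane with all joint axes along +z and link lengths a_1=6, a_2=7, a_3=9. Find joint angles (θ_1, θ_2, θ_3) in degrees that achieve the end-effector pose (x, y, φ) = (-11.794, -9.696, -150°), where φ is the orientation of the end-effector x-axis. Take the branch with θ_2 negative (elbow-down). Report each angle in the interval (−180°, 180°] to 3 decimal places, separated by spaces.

-59.997 -120.003 30.000

wrist centre = target − a_3·(cos φ, sin φ) = (-3.9998, -5.1960)
cos θ_2 = (42.9966−6²−7²)/(2·6·7) = -0.5000; θ_2 = -120.0027° (elbow-down)
β = atan2(-5.1960,-3.9998) = -127.5883°; ψ = atan2(-6.0620,2.4997) = -67.5908°
θ_1 = β − ψ = -59.9975°
θ_3 = φ − θ_1 − θ_2 = 30.0002° (wrapped to (-180°,180°])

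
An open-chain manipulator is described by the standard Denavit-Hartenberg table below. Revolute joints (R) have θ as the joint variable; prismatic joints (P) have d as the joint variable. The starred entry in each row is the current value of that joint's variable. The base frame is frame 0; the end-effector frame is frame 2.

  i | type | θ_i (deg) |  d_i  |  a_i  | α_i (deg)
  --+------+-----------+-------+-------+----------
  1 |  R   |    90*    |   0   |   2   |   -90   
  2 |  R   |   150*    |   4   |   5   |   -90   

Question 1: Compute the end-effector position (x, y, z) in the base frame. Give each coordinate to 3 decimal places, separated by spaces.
-4.000 -2.330 -2.500

after link 1: o_1 = (0.0000, 2.0000, 0.0000)
after link 2: o_2 = (-4.0000, -2.3301, -2.5000)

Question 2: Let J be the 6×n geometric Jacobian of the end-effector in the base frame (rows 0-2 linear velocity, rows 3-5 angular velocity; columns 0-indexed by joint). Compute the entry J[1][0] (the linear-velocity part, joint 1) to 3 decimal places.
axis z_0 = ẑ; lever o_n−o_0 = (-4.0000,-2.3301,-2.5000)
cross product → J_v[:, 0] = (2.3301,-4.0000,0.0000)
J_ω[:, 0] = z_0
entry J[1][0] = -4.0000

-4.000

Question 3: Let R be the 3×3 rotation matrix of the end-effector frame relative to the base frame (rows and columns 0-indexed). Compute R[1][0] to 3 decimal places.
-0.866

End-effector x-axis (col 0 of R) = (-0.0000,-0.8660,-0.5000)
R[1][0] = -0.8660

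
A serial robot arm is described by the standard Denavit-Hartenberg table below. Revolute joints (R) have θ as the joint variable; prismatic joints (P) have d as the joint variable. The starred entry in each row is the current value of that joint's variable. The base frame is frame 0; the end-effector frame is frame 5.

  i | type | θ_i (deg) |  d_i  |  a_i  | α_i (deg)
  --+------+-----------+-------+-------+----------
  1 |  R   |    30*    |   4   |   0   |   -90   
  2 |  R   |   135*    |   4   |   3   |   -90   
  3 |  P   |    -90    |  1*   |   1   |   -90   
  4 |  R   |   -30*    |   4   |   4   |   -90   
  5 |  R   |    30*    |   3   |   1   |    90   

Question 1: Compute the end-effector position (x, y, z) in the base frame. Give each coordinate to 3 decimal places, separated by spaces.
after link 1: o_1 = (0.0000, 0.0000, 4.0000)
after link 2: o_2 = (-3.8371, 2.4034, 1.8787)
after link 3: o_3 = (-4.9495, 2.9159, 2.5858)
after link 4: o_4 = (-10.3558, 3.7946, 1.1716)
after link 5: o_5 = (-9.8488, 6.6854, -0.0058)

-9.849 6.685 -0.006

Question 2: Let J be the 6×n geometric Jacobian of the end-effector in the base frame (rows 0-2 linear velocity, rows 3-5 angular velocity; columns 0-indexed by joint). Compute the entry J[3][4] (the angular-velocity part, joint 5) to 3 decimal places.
axis z_4 = (0.2803,0.7392,-0.6124); lever o_n−o_4 = (0.5070,2.8908,-1.1774)
cross product → J_v[:, 4] = (0.8999,0.0196,0.4356)
J_ω[:, 4] = z_4
entry J[3][4] = 0.2803

0.280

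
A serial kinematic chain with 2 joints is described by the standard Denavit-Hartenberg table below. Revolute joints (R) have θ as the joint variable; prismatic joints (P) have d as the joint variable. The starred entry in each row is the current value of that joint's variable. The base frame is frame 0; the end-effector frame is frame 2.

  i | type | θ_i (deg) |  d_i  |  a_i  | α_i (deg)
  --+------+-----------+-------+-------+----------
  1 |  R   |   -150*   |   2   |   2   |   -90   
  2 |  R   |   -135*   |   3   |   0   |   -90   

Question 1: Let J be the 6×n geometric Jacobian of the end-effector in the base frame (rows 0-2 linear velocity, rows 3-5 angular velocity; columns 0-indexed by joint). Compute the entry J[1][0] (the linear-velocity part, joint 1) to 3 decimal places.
-0.232

axis z_0 = ẑ; lever o_n−o_0 = (-0.2321,-3.5981,2.0000)
cross product → J_v[:, 0] = (3.5981,-0.2321,0.0000)
J_ω[:, 0] = z_0
entry J[1][0] = -0.2321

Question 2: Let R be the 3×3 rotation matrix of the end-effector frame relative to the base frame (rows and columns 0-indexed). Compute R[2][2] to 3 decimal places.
End-effector z-axis (col 2 of R) = (-0.6124,-0.3536,0.7071)
R[2][2] = 0.7071

0.707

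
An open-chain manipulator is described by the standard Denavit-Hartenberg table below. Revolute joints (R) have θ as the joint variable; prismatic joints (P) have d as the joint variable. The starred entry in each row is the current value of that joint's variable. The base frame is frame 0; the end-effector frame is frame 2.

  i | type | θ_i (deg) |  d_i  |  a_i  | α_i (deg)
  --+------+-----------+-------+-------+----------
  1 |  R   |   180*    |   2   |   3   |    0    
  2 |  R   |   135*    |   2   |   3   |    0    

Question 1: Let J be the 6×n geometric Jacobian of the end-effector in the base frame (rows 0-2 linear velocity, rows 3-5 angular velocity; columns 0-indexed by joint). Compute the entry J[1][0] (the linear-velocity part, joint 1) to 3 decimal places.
axis z_0 = ẑ; lever o_n−o_0 = (-0.8787,-2.1213,4.0000)
cross product → J_v[:, 0] = (2.1213,-0.8787,0.0000)
J_ω[:, 0] = z_0
entry J[1][0] = -0.8787

-0.879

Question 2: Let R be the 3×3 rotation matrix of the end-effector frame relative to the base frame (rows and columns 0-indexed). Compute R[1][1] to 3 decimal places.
0.707

End-effector y-axis (col 1 of R) = (0.7071,0.7071,0.0000)
R[1][1] = 0.7071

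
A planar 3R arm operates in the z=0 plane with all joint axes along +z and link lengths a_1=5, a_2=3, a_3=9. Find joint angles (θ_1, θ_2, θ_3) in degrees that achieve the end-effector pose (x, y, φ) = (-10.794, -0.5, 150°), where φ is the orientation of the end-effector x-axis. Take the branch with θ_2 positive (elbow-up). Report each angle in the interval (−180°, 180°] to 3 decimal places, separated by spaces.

-151.926 90.003 -148.076

wrist centre = target − a_3·(cos φ, sin φ) = (-2.9998, -5.0000)
cos θ_2 = (33.9986−5²−3²)/(2·5·3) = -0.0000; θ_2 = 90.0026° (elbow-up)
β = atan2(-5.0000,-2.9998) = -120.9618°; ψ = atan2(3.0000,4.9999) = 30.9645°
θ_1 = β − ψ = -151.9263°
θ_3 = φ − θ_1 − θ_2 = -148.0763° (wrapped to (-180°,180°])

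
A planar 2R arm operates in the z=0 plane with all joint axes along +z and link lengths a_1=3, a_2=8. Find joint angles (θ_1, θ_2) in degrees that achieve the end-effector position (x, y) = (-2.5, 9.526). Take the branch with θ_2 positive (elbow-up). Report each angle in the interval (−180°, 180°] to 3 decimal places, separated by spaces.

cos θ_2 = (96.9947−3²−8²)/(2·3·8) = 0.4999; θ_2 = 60.0073° (elbow-up)
β = atan2(9.5260,-2.5000) = 104.7051°; ψ = atan2(6.9287,6.9991) = 44.7104°
θ_1 = β − ψ = 59.9947°

59.995 60.007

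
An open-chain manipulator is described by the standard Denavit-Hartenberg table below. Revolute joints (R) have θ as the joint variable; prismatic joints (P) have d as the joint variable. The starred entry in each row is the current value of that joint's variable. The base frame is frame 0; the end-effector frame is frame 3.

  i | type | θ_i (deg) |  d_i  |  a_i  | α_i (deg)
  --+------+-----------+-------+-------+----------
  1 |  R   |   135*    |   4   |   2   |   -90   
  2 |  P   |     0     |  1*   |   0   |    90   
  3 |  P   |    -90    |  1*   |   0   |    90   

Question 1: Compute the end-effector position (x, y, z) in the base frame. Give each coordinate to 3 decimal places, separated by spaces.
after link 1: o_1 = (-1.4142, 1.4142, 4.0000)
after link 2: o_2 = (-2.1213, 0.7071, 4.0000)
after link 3: o_3 = (-2.1213, 0.7071, 5.0000)

-2.121 0.707 5.000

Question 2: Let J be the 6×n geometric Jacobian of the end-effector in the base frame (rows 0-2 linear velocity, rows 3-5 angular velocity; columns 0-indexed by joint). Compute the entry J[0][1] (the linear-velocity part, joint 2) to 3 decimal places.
-0.707

prismatic axis z_1 = (-0.7071,-0.7071,0.0000)
J_v[:, 1] = z_1; J_ω[:, 1] = (0,0,0)
entry J[0][1] = -0.7071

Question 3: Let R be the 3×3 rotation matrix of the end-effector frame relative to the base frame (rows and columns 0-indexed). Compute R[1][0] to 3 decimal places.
0.707

End-effector x-axis (col 0 of R) = (0.7071,0.7071,0.0000)
R[1][0] = 0.7071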